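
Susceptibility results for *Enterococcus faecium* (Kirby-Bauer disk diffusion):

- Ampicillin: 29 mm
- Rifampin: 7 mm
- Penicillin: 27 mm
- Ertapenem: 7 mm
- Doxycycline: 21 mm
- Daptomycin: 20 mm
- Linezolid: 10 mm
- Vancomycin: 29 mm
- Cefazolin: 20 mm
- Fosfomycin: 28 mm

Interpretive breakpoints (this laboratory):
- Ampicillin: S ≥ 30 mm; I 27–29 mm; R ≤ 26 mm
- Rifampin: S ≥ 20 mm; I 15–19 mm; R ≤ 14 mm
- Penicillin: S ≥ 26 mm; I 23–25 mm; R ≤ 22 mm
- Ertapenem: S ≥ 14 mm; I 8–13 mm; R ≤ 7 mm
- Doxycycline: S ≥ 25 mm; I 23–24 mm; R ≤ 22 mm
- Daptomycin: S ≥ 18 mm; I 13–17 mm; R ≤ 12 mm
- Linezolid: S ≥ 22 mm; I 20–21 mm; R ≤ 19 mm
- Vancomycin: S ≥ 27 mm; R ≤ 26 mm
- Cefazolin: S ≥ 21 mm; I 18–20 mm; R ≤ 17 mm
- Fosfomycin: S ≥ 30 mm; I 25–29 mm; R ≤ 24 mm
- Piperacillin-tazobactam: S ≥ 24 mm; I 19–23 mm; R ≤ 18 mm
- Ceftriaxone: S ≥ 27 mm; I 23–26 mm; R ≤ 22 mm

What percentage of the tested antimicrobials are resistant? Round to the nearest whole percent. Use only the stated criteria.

Ampicillin: 29 mm is in 27–29 mm ⇒ Intermediate
Rifampin 7 mm: ≤ 14 mm — resistant
Penicillin 27 mm: ≥ 26 mm ⇒ S
Ertapenem 7 mm: ≤ 7 mm — R
Doxycycline 21 mm: ≤ 22 mm ⇒ Resistant
Daptomycin 20 mm: ≥ 18 mm → Susceptible
Linezolid: 10 mm is ≤ 19 mm — Resistant
Vancomycin (29 mm) ≥ 27 mm — susceptible
Cefazolin (20 mm) in 18–20 mm — intermediate
Fosfomycin (28 mm) in 25–29 mm — intermediate
Resistant: 4/10

40%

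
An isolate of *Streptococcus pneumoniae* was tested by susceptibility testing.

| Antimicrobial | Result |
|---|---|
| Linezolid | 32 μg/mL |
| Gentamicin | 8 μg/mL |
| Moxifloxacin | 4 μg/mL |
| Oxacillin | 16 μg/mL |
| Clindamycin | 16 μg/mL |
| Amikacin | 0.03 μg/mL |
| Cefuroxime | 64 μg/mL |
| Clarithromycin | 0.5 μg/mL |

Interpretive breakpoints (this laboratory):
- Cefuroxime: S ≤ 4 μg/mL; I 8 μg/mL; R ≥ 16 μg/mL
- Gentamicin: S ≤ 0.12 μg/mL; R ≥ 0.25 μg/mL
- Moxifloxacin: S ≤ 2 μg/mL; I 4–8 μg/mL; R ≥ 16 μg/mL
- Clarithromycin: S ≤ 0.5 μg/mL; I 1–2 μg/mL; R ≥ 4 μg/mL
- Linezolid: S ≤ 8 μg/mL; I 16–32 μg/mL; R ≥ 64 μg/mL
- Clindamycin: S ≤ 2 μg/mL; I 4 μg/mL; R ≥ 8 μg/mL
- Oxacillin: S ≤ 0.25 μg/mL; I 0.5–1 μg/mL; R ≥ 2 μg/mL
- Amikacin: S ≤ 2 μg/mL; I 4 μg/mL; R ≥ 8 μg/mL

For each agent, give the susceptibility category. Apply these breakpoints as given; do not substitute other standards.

I, R, I, R, R, S, R, S

Linezolid: 32 μg/mL is in 16–32 μg/mL — I
Gentamicin (8 μg/mL) ≥ 0.25 μg/mL — R
Moxifloxacin (4 μg/mL) in 4–8 μg/mL ⇒ intermediate
Oxacillin 16 μg/mL: ≥ 2 μg/mL ⇒ resistant
Clindamycin (16 μg/mL) ≥ 8 μg/mL — R
Amikacin: 0.03 μg/mL is ≤ 2 μg/mL ⇒ susceptible
Cefuroxime (64 μg/mL) ≥ 16 μg/mL — resistant
Clarithromycin: 0.5 μg/mL is ≤ 0.5 μg/mL — Susceptible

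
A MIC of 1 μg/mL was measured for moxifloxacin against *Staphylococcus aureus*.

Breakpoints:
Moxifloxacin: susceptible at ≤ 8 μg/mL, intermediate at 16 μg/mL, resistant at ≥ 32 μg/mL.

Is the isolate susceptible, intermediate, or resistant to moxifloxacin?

S

Moxifloxacin 1 μg/mL: ≤ 8 μg/mL ⇒ susceptible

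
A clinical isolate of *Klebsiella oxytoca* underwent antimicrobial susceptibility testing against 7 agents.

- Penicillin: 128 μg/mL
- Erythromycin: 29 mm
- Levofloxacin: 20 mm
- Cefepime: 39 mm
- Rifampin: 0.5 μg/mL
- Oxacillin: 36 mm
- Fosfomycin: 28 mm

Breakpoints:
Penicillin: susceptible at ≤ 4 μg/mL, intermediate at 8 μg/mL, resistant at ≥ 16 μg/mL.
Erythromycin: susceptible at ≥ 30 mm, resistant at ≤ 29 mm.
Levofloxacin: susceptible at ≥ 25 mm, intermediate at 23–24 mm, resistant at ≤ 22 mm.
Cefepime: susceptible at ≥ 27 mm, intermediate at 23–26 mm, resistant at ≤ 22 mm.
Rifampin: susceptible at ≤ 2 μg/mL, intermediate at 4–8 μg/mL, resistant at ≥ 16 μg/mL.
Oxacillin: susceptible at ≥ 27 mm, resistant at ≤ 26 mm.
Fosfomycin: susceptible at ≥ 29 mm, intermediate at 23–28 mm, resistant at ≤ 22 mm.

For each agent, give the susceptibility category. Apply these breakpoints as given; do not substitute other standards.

R, R, R, S, S, S, I

Penicillin (128 μg/mL) ≥ 16 μg/mL ⇒ R
Erythromycin: 29 mm is ≤ 29 mm — Resistant
Levofloxacin (20 mm) ≤ 22 mm ⇒ Resistant
Cefepime 39 mm: ≥ 27 mm — S
Rifampin 0.5 μg/mL: ≤ 2 μg/mL — Susceptible
Oxacillin 36 mm: ≥ 27 mm → S
Fosfomycin 28 mm: in 23–28 mm ⇒ I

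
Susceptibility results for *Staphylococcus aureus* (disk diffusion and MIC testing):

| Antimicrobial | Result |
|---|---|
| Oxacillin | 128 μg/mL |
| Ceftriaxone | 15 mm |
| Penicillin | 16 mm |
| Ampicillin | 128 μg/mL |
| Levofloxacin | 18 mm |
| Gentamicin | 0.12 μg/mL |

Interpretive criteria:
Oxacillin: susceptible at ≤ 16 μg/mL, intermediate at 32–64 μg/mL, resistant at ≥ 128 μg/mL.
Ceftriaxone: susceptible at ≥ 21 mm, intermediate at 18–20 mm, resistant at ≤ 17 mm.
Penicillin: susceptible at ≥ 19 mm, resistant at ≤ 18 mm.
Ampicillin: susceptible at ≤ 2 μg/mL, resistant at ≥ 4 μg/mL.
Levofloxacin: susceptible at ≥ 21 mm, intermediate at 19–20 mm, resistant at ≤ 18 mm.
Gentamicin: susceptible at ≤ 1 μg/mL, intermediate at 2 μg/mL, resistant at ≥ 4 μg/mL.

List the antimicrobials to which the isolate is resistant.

Oxacillin: 128 μg/mL is ≥ 128 μg/mL — Resistant
Ceftriaxone: 15 mm is ≤ 17 mm — resistant
Penicillin: 16 mm is ≤ 18 mm — Resistant
Ampicillin 128 μg/mL: ≥ 4 μg/mL — resistant
Levofloxacin: 18 mm is ≤ 18 mm — resistant
Gentamicin: 0.12 μg/mL is ≤ 1 μg/mL — susceptible

oxacillin, ceftriaxone, penicillin, ampicillin, levofloxacin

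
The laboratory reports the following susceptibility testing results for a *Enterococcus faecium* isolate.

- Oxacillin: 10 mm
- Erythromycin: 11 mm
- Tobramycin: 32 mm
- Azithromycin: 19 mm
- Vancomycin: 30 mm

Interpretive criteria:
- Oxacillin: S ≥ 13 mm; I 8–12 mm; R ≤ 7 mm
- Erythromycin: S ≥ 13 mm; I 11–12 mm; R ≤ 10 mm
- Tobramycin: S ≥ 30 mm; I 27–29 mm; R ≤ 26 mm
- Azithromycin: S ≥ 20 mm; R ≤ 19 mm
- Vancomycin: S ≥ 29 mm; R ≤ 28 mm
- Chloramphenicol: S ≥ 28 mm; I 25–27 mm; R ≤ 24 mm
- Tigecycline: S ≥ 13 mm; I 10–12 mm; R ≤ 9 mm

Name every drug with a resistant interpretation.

azithromycin

Oxacillin (10 mm) in 8–12 mm — I
Erythromycin: 11 mm is in 11–12 mm → Intermediate
Tobramycin: 32 mm is ≥ 30 mm ⇒ S
Azithromycin 19 mm: ≤ 19 mm → Resistant
Vancomycin 30 mm: ≥ 29 mm → S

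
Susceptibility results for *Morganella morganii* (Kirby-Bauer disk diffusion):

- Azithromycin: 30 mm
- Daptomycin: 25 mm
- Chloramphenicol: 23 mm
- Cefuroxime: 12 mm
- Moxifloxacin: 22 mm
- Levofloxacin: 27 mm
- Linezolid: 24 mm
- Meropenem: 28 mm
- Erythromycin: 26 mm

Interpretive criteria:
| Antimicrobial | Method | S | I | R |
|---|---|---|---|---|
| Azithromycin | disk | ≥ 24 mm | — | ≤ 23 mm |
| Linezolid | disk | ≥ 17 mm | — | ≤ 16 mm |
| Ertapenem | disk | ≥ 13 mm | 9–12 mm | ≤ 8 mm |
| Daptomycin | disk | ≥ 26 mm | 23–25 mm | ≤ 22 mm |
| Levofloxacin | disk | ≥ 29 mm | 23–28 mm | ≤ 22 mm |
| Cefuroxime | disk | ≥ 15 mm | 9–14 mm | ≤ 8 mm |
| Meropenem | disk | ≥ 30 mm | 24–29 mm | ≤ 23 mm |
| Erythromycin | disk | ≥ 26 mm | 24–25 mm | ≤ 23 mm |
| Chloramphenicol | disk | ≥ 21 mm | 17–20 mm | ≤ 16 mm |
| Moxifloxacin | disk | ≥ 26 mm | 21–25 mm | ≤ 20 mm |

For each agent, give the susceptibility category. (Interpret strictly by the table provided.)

S, I, S, I, I, I, S, I, S

Azithromycin: 30 mm is ≥ 24 mm → S
Daptomycin (25 mm) in 23–25 mm → I
Chloramphenicol: 23 mm is ≥ 21 mm → S
Cefuroxime: 12 mm is in 9–14 mm ⇒ I
Moxifloxacin: 22 mm is in 21–25 mm — intermediate
Levofloxacin 27 mm: in 23–28 mm → Intermediate
Linezolid: 24 mm is ≥ 17 mm → S
Meropenem 28 mm: in 24–29 mm ⇒ Intermediate
Erythromycin (26 mm) ≥ 26 mm — susceptible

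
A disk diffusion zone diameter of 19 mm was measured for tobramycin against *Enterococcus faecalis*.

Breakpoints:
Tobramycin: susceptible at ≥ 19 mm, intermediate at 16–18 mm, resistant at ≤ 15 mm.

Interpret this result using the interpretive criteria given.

S

Tobramycin (19 mm) ≥ 19 mm — Susceptible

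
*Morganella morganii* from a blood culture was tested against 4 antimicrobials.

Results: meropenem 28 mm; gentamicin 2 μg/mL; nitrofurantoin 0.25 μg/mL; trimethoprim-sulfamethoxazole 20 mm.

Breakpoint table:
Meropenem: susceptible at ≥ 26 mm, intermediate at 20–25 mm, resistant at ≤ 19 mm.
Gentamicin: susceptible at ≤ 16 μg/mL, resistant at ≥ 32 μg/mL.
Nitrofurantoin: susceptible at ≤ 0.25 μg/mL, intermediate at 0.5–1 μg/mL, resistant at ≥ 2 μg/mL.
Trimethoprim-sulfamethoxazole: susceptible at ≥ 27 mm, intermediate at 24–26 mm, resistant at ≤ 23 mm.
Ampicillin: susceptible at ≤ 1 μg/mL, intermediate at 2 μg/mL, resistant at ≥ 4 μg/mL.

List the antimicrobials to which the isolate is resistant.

trimethoprim-sulfamethoxazole

Meropenem: 28 mm is ≥ 26 mm → S
Gentamicin (2 μg/mL) ≤ 16 μg/mL — susceptible
Nitrofurantoin (0.25 μg/mL) ≤ 0.25 μg/mL → Susceptible
Trimethoprim-sulfamethoxazole 20 mm: ≤ 23 mm → resistant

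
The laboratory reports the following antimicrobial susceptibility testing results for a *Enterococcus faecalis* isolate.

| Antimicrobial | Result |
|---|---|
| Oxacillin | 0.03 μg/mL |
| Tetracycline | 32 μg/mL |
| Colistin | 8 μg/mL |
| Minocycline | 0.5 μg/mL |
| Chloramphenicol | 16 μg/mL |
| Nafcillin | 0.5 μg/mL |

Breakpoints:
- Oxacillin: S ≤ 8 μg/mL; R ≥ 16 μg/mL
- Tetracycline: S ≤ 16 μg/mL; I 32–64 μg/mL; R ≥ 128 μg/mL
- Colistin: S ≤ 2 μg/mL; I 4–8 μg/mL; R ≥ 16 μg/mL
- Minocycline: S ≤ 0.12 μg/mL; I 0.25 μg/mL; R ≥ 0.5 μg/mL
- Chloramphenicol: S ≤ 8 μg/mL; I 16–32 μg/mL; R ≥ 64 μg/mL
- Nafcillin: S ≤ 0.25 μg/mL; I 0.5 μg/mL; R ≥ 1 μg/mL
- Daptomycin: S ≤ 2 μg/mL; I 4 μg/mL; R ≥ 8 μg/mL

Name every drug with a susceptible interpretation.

Oxacillin: 0.03 μg/mL is ≤ 8 μg/mL ⇒ S
Tetracycline 32 μg/mL: in 32–64 μg/mL → intermediate
Colistin (8 μg/mL) in 4–8 μg/mL ⇒ Intermediate
Minocycline 0.5 μg/mL: ≥ 0.5 μg/mL → Resistant
Chloramphenicol: 16 μg/mL is in 16–32 μg/mL — intermediate
Nafcillin: 0.5 μg/mL is = 0.5 μg/mL → intermediate

oxacillin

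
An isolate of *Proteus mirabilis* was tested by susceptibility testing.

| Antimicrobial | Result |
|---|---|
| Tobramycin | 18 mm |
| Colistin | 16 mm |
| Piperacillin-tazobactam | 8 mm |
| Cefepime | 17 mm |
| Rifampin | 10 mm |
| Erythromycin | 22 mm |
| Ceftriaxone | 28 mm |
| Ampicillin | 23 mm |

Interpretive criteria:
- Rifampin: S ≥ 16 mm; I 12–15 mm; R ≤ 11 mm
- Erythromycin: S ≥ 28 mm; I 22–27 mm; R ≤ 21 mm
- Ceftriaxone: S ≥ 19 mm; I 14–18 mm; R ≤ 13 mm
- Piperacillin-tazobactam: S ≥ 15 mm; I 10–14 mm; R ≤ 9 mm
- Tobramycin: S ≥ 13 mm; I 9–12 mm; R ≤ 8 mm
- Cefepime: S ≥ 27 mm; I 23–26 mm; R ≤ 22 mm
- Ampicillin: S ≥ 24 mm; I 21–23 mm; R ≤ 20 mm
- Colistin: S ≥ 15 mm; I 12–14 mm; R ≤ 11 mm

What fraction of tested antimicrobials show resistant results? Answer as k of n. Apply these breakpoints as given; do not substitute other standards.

3 of 8

Tobramycin: 18 mm is ≥ 13 mm — Susceptible
Colistin 16 mm: ≥ 15 mm ⇒ S
Piperacillin-tazobactam: 8 mm is ≤ 9 mm → R
Cefepime 17 mm: ≤ 22 mm — R
Rifampin 10 mm: ≤ 11 mm — R
Erythromycin 22 mm: in 22–27 mm ⇒ Intermediate
Ceftriaxone (28 mm) ≥ 19 mm → susceptible
Ampicillin: 23 mm is in 21–23 mm → intermediate
Resistant: 3/8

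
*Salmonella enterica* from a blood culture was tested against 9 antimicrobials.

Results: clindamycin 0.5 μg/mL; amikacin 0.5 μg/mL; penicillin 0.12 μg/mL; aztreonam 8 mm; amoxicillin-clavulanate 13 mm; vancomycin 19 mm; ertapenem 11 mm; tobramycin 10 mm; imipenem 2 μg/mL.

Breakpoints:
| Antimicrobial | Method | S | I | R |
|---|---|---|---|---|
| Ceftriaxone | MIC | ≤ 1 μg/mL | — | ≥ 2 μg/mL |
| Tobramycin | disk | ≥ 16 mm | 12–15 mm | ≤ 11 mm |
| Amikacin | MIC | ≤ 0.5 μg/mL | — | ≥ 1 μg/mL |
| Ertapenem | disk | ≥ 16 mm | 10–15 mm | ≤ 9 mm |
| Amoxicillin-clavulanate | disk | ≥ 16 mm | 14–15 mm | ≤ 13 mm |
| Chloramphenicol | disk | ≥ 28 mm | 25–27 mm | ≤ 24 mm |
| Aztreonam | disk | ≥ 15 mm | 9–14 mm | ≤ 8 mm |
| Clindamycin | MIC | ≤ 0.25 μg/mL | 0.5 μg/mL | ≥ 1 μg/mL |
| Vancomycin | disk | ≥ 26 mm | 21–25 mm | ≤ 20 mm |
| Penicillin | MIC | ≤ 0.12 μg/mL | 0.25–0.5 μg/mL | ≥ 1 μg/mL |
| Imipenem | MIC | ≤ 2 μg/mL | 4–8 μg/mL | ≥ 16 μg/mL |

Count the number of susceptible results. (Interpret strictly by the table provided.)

Clindamycin (0.5 μg/mL) = 0.5 μg/mL ⇒ I
Amikacin: 0.5 μg/mL is ≤ 0.5 μg/mL — susceptible
Penicillin 0.12 μg/mL: ≤ 0.12 μg/mL → susceptible
Aztreonam 8 mm: ≤ 8 mm → Resistant
Amoxicillin-clavulanate (13 mm) ≤ 13 mm → resistant
Vancomycin: 19 mm is ≤ 20 mm — Resistant
Ertapenem (11 mm) in 10–15 mm → I
Tobramycin: 10 mm is ≤ 11 mm ⇒ R
Imipenem: 2 μg/mL is ≤ 2 μg/mL ⇒ S
Susceptible: 3

3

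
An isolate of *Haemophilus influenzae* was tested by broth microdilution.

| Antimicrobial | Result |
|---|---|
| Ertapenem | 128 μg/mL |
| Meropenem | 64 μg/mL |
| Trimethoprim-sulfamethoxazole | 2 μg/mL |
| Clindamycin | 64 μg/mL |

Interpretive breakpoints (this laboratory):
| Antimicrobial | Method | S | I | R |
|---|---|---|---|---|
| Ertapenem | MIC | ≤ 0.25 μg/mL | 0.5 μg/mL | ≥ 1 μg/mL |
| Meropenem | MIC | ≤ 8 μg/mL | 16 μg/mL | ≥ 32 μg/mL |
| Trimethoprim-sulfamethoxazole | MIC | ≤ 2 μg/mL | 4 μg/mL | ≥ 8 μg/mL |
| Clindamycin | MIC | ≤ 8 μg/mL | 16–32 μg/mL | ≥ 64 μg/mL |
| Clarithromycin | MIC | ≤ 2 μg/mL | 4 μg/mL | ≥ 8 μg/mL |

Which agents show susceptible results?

trimethoprim-sulfamethoxazole

Ertapenem (128 μg/mL) ≥ 1 μg/mL ⇒ Resistant
Meropenem 64 μg/mL: ≥ 32 μg/mL — resistant
Trimethoprim-sulfamethoxazole: 2 μg/mL is ≤ 2 μg/mL ⇒ Susceptible
Clindamycin: 64 μg/mL is ≥ 64 μg/mL ⇒ resistant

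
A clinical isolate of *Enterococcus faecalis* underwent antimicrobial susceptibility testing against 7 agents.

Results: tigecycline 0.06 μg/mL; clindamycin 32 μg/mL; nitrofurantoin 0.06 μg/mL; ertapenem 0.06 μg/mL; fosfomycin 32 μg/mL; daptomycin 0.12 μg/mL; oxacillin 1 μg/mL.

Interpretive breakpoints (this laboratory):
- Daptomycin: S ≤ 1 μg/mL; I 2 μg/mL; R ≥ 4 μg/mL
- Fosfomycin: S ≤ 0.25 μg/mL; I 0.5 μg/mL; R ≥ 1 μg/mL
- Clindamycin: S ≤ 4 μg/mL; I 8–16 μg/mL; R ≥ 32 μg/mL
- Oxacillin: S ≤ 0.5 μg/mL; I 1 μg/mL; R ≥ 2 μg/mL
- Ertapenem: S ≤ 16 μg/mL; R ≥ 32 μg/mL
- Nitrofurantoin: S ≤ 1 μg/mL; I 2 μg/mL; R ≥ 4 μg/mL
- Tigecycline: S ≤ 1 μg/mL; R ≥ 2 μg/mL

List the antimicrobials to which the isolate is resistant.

Tigecycline (0.06 μg/mL) ≤ 1 μg/mL ⇒ susceptible
Clindamycin (32 μg/mL) ≥ 32 μg/mL ⇒ resistant
Nitrofurantoin: 0.06 μg/mL is ≤ 1 μg/mL ⇒ susceptible
Ertapenem 0.06 μg/mL: ≤ 16 μg/mL → susceptible
Fosfomycin (32 μg/mL) ≥ 1 μg/mL — R
Daptomycin (0.12 μg/mL) ≤ 1 μg/mL — susceptible
Oxacillin: 1 μg/mL is = 1 μg/mL ⇒ Intermediate

clindamycin, fosfomycin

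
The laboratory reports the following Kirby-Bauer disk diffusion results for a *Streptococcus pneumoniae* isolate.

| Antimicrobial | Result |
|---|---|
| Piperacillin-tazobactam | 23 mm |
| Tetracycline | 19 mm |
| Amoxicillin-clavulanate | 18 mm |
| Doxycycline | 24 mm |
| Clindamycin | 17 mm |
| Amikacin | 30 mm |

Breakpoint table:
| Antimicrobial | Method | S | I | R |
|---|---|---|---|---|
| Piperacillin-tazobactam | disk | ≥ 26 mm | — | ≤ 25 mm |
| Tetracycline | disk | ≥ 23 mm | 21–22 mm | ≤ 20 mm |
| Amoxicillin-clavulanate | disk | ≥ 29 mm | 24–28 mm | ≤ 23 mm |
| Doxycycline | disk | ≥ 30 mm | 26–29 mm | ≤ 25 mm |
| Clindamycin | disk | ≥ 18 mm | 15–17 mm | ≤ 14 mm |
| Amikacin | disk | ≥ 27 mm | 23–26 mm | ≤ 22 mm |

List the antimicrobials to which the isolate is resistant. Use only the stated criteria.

Piperacillin-tazobactam 23 mm: ≤ 25 mm → R
Tetracycline (19 mm) ≤ 20 mm → Resistant
Amoxicillin-clavulanate 18 mm: ≤ 23 mm — resistant
Doxycycline (24 mm) ≤ 25 mm — resistant
Clindamycin (17 mm) in 15–17 mm — Intermediate
Amikacin (30 mm) ≥ 27 mm — Susceptible

piperacillin-tazobactam, tetracycline, amoxicillin-clavulanate, doxycycline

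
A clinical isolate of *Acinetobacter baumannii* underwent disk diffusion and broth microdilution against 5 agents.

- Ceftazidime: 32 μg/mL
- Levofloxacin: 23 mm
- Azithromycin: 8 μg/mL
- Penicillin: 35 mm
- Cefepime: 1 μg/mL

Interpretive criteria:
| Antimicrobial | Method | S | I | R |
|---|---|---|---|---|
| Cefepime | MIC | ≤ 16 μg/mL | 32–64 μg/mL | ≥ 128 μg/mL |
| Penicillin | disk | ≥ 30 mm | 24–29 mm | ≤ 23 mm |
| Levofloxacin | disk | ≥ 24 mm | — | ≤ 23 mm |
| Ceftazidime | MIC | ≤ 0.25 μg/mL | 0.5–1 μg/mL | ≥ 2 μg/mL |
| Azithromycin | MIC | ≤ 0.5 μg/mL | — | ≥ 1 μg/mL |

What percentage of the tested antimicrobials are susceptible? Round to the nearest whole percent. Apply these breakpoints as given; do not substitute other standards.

Ceftazidime: 32 μg/mL is ≥ 2 μg/mL — Resistant
Levofloxacin: 23 mm is ≤ 23 mm — resistant
Azithromycin 8 μg/mL: ≥ 1 μg/mL ⇒ resistant
Penicillin: 35 mm is ≥ 30 mm — susceptible
Cefepime: 1 μg/mL is ≤ 16 μg/mL — susceptible
Susceptible: 2/5

40%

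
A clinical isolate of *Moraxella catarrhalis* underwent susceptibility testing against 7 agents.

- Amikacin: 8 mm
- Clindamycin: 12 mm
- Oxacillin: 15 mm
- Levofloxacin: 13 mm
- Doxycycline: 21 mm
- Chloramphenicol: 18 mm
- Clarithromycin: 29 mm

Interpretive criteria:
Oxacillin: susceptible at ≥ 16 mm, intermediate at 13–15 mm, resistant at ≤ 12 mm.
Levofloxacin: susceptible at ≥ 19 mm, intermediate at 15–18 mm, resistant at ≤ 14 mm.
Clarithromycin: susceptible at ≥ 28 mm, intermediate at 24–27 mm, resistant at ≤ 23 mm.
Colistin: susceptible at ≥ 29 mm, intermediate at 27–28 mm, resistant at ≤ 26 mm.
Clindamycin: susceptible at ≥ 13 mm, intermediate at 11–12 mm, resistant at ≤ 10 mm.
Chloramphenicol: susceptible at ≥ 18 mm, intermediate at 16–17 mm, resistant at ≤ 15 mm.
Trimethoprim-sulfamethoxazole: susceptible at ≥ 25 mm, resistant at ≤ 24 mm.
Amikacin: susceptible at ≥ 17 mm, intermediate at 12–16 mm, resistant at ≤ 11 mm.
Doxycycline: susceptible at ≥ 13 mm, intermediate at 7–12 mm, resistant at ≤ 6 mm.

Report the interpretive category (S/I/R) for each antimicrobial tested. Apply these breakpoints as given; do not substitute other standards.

R, I, I, R, S, S, S

Amikacin: 8 mm is ≤ 11 mm ⇒ R
Clindamycin 12 mm: in 11–12 mm — I
Oxacillin: 15 mm is in 13–15 mm — I
Levofloxacin (13 mm) ≤ 14 mm ⇒ Resistant
Doxycycline (21 mm) ≥ 13 mm ⇒ susceptible
Chloramphenicol: 18 mm is ≥ 18 mm → susceptible
Clarithromycin: 29 mm is ≥ 28 mm ⇒ Susceptible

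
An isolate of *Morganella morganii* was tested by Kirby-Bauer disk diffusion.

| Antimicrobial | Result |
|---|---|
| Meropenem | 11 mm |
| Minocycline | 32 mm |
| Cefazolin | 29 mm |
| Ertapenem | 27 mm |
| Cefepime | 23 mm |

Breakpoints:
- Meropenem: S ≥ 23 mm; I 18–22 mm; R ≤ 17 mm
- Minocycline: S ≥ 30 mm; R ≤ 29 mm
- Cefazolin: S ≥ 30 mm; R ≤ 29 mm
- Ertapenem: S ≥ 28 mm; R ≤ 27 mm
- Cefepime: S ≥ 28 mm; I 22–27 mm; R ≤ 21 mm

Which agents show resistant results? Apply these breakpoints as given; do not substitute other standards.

Meropenem 11 mm: ≤ 17 mm → resistant
Minocycline (32 mm) ≥ 30 mm — S
Cefazolin (29 mm) ≤ 29 mm — Resistant
Ertapenem 27 mm: ≤ 27 mm — R
Cefepime: 23 mm is in 22–27 mm ⇒ Intermediate

meropenem, cefazolin, ertapenem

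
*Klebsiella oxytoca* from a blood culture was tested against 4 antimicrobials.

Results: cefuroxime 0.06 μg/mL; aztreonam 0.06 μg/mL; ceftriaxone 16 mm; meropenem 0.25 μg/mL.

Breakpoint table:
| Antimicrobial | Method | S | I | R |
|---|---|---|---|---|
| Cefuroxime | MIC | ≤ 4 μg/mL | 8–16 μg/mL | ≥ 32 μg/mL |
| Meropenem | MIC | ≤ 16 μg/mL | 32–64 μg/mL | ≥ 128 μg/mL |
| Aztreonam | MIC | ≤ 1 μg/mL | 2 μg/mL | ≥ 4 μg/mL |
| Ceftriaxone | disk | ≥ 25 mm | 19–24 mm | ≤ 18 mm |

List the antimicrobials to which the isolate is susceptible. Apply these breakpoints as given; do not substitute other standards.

cefuroxime, aztreonam, meropenem

Cefuroxime (0.06 μg/mL) ≤ 4 μg/mL — S
Aztreonam: 0.06 μg/mL is ≤ 1 μg/mL — S
Ceftriaxone: 16 mm is ≤ 18 mm — R
Meropenem: 0.25 μg/mL is ≤ 16 μg/mL → S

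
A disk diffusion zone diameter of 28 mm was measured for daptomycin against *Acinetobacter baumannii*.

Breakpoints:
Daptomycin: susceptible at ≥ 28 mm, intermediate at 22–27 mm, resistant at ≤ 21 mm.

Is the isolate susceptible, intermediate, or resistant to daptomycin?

Daptomycin (28 mm) ≥ 28 mm ⇒ S

Susceptible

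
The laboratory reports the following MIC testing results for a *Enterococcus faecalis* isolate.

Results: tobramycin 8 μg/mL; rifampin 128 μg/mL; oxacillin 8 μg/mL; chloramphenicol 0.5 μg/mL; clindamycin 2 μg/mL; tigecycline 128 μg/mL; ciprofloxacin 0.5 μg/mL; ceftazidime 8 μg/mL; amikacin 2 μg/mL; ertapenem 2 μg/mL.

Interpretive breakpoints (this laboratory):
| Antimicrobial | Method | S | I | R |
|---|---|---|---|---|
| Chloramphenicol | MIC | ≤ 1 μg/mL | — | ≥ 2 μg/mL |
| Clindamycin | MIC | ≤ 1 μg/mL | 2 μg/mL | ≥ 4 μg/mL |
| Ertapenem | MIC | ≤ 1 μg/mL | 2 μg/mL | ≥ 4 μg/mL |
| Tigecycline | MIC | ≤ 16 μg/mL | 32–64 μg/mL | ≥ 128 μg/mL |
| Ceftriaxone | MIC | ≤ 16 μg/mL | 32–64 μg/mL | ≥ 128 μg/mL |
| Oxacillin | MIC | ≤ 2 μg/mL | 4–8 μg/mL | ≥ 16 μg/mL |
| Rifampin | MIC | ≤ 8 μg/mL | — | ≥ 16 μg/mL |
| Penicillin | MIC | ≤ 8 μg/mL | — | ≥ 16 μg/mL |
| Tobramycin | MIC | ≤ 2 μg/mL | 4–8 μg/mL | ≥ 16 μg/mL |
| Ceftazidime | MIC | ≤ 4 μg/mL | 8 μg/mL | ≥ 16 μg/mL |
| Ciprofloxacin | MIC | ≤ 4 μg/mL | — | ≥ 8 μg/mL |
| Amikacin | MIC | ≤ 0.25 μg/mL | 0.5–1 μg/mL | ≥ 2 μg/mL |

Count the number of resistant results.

3

Tobramycin 8 μg/mL: in 4–8 μg/mL → Intermediate
Rifampin: 128 μg/mL is ≥ 16 μg/mL ⇒ resistant
Oxacillin 8 μg/mL: in 4–8 μg/mL → Intermediate
Chloramphenicol (0.5 μg/mL) ≤ 1 μg/mL → susceptible
Clindamycin (2 μg/mL) = 2 μg/mL ⇒ I
Tigecycline (128 μg/mL) ≥ 128 μg/mL → resistant
Ciprofloxacin (0.5 μg/mL) ≤ 4 μg/mL — S
Ceftazidime: 8 μg/mL is = 8 μg/mL ⇒ intermediate
Amikacin 2 μg/mL: ≥ 2 μg/mL — R
Ertapenem (2 μg/mL) = 2 μg/mL ⇒ I
Resistant: 3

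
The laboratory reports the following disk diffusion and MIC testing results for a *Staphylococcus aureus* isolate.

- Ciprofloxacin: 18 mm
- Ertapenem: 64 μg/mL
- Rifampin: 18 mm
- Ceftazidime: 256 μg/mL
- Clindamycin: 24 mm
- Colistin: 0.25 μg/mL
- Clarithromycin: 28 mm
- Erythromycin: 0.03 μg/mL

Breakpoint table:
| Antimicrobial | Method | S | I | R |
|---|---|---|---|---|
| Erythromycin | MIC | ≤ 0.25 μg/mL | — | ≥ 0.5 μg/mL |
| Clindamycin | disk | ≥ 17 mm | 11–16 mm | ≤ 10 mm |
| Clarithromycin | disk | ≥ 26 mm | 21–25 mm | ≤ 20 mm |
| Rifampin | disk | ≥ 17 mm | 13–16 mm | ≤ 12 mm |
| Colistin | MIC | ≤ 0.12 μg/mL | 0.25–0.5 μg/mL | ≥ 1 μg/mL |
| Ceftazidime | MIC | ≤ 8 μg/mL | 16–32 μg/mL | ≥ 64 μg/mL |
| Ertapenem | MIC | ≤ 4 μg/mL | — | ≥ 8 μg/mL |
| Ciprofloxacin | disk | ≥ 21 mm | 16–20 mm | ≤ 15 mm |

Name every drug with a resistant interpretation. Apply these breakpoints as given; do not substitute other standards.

ertapenem, ceftazidime

Ciprofloxacin (18 mm) in 16–20 mm — Intermediate
Ertapenem (64 μg/mL) ≥ 8 μg/mL → Resistant
Rifampin (18 mm) ≥ 17 mm ⇒ susceptible
Ceftazidime 256 μg/mL: ≥ 64 μg/mL ⇒ resistant
Clindamycin (24 mm) ≥ 17 mm → S
Colistin 0.25 μg/mL: in 0.25–0.5 μg/mL → I
Clarithromycin 28 mm: ≥ 26 mm → susceptible
Erythromycin: 0.03 μg/mL is ≤ 0.25 μg/mL — S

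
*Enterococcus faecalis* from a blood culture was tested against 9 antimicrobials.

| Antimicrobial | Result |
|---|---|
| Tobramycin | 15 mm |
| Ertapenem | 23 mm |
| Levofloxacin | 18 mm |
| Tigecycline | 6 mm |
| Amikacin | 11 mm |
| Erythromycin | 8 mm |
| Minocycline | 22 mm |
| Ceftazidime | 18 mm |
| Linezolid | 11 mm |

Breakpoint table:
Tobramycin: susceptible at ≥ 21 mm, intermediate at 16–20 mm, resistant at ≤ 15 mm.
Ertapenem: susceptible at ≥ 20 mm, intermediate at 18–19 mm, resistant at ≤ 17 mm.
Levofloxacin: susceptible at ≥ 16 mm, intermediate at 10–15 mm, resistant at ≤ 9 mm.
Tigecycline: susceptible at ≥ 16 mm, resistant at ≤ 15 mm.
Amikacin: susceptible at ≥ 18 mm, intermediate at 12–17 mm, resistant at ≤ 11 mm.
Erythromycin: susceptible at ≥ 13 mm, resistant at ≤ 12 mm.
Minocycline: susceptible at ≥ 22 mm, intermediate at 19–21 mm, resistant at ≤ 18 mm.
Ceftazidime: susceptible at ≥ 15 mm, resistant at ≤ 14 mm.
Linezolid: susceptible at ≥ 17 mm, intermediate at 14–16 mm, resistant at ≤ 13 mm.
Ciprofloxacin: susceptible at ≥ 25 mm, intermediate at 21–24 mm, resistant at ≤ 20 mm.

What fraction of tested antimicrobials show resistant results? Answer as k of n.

5 of 9

Tobramycin: 15 mm is ≤ 15 mm — R
Ertapenem: 23 mm is ≥ 20 mm → S
Levofloxacin (18 mm) ≥ 16 mm → S
Tigecycline 6 mm: ≤ 15 mm ⇒ resistant
Amikacin 11 mm: ≤ 11 mm ⇒ resistant
Erythromycin (8 mm) ≤ 12 mm → R
Minocycline (22 mm) ≥ 22 mm → Susceptible
Ceftazidime (18 mm) ≥ 15 mm — susceptible
Linezolid: 11 mm is ≤ 13 mm — R
Resistant: 5/9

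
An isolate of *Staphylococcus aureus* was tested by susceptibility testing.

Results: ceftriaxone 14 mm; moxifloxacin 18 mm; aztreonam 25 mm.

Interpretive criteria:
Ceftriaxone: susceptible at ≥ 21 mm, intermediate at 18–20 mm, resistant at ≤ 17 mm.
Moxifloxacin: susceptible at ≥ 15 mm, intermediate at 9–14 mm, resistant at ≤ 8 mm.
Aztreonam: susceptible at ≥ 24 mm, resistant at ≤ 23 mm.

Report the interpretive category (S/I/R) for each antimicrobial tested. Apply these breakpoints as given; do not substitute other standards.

Ceftriaxone: 14 mm is ≤ 17 mm ⇒ Resistant
Moxifloxacin (18 mm) ≥ 15 mm ⇒ S
Aztreonam (25 mm) ≥ 24 mm — susceptible

R, S, S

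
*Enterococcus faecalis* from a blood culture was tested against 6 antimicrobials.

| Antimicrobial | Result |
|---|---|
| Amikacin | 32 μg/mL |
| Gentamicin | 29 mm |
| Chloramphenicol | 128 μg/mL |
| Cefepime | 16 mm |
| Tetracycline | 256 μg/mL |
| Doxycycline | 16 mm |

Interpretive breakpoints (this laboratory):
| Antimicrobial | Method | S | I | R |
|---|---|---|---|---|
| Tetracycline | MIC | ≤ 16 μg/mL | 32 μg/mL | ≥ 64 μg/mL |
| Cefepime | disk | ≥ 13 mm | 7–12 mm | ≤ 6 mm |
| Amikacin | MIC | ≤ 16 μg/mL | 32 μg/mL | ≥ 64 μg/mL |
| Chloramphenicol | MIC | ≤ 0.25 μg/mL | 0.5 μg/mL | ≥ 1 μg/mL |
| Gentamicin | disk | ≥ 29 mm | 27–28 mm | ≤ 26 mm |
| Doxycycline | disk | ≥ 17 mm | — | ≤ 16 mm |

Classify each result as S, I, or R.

I, S, R, S, R, R

Amikacin 32 μg/mL: = 32 μg/mL → intermediate
Gentamicin: 29 mm is ≥ 29 mm — Susceptible
Chloramphenicol (128 μg/mL) ≥ 1 μg/mL → R
Cefepime 16 mm: ≥ 13 mm → S
Tetracycline 256 μg/mL: ≥ 64 μg/mL ⇒ Resistant
Doxycycline (16 mm) ≤ 16 mm → Resistant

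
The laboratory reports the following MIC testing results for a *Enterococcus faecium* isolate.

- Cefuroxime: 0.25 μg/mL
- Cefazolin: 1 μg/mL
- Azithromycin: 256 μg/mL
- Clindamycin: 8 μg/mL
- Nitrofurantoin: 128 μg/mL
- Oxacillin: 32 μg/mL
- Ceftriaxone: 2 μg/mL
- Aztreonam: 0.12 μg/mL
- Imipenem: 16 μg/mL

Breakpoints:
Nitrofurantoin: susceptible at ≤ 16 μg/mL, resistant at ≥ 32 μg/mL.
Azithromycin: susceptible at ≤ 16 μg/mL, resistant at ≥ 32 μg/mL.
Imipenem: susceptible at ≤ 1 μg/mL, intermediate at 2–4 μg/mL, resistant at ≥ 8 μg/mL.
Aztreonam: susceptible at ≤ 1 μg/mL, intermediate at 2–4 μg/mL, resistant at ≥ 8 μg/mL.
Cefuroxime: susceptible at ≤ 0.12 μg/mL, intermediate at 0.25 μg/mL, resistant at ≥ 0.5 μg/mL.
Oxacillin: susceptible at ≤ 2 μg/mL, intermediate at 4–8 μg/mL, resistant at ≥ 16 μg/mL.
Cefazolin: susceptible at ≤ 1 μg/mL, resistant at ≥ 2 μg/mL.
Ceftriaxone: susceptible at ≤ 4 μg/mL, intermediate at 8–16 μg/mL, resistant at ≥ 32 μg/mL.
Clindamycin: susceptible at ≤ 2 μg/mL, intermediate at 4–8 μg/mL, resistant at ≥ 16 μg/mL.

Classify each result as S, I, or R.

Cefuroxime (0.25 μg/mL) = 0.25 μg/mL — Intermediate
Cefazolin: 1 μg/mL is ≤ 1 μg/mL — Susceptible
Azithromycin 256 μg/mL: ≥ 32 μg/mL — Resistant
Clindamycin (8 μg/mL) in 4–8 μg/mL → intermediate
Nitrofurantoin (128 μg/mL) ≥ 32 μg/mL — resistant
Oxacillin (32 μg/mL) ≥ 16 μg/mL — resistant
Ceftriaxone (2 μg/mL) ≤ 4 μg/mL — susceptible
Aztreonam: 0.12 μg/mL is ≤ 1 μg/mL ⇒ Susceptible
Imipenem 16 μg/mL: ≥ 8 μg/mL — R

I, S, R, I, R, R, S, S, R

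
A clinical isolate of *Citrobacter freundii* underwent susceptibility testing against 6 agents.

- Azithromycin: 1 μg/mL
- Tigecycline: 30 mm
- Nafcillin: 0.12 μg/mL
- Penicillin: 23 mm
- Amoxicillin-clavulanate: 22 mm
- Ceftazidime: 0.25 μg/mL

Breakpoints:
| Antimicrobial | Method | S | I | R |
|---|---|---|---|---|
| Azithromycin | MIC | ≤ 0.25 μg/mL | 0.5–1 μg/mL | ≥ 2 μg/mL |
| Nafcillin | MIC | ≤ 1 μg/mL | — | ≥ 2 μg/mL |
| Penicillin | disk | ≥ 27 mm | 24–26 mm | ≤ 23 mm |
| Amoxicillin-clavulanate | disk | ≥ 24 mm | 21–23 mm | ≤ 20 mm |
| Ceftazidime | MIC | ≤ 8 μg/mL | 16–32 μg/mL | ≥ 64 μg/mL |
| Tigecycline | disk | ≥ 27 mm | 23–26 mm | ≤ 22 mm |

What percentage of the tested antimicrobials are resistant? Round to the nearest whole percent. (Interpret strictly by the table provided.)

17%

Azithromycin: 1 μg/mL is in 0.5–1 μg/mL — Intermediate
Tigecycline 30 mm: ≥ 27 mm ⇒ S
Nafcillin: 0.12 μg/mL is ≤ 1 μg/mL ⇒ S
Penicillin (23 mm) ≤ 23 mm → resistant
Amoxicillin-clavulanate (22 mm) in 21–23 mm — intermediate
Ceftazidime 0.25 μg/mL: ≤ 8 μg/mL → Susceptible
Resistant: 1/6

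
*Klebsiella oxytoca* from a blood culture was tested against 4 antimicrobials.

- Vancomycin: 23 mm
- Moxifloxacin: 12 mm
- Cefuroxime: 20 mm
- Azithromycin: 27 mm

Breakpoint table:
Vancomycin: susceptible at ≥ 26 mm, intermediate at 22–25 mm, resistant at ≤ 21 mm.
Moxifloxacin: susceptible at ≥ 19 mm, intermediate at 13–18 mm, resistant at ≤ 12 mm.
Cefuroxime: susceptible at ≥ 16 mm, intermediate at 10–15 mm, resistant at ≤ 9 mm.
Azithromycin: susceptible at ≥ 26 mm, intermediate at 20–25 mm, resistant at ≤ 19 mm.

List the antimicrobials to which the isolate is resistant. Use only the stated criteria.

moxifloxacin

Vancomycin 23 mm: in 22–25 mm — intermediate
Moxifloxacin (12 mm) ≤ 12 mm — Resistant
Cefuroxime (20 mm) ≥ 16 mm → susceptible
Azithromycin 27 mm: ≥ 26 mm → susceptible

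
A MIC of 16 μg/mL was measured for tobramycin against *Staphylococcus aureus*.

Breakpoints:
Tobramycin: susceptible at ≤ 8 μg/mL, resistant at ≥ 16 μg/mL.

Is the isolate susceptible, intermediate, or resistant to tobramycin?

Tobramycin: 16 μg/mL is ≥ 16 μg/mL ⇒ R

Resistant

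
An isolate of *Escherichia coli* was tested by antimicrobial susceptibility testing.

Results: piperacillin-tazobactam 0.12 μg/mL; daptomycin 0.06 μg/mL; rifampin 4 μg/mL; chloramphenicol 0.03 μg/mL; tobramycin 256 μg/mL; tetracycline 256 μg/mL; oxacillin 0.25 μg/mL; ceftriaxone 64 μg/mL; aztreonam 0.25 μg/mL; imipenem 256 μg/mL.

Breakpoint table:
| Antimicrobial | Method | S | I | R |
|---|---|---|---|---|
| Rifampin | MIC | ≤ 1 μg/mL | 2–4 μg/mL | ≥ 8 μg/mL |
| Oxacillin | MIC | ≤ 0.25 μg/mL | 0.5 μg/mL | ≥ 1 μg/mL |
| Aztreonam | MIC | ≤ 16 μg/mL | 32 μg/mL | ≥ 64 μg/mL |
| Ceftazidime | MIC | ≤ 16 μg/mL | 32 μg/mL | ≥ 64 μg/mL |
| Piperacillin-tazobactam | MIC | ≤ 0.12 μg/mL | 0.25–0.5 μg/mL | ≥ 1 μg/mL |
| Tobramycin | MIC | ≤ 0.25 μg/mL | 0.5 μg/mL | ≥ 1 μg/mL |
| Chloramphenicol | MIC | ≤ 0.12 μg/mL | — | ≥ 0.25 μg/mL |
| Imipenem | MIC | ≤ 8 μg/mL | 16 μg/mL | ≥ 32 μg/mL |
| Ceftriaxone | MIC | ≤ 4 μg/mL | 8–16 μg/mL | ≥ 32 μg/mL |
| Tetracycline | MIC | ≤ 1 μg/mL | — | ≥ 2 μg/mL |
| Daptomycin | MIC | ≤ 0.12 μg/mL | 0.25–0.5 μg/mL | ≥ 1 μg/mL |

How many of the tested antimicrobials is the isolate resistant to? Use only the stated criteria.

Piperacillin-tazobactam 0.12 μg/mL: ≤ 0.12 μg/mL — Susceptible
Daptomycin 0.06 μg/mL: ≤ 0.12 μg/mL ⇒ Susceptible
Rifampin 4 μg/mL: in 2–4 μg/mL ⇒ I
Chloramphenicol: 0.03 μg/mL is ≤ 0.12 μg/mL — susceptible
Tobramycin: 256 μg/mL is ≥ 1 μg/mL ⇒ resistant
Tetracycline 256 μg/mL: ≥ 2 μg/mL — resistant
Oxacillin: 0.25 μg/mL is ≤ 0.25 μg/mL ⇒ Susceptible
Ceftriaxone 64 μg/mL: ≥ 32 μg/mL — R
Aztreonam (0.25 μg/mL) ≤ 16 μg/mL — Susceptible
Imipenem: 256 μg/mL is ≥ 32 μg/mL — Resistant
Resistant: 4

4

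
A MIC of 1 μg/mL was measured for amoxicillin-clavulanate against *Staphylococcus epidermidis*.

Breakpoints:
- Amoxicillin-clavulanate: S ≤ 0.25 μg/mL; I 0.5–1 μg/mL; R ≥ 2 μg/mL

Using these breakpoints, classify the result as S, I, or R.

Amoxicillin-clavulanate 1 μg/mL: in 0.5–1 μg/mL → I

I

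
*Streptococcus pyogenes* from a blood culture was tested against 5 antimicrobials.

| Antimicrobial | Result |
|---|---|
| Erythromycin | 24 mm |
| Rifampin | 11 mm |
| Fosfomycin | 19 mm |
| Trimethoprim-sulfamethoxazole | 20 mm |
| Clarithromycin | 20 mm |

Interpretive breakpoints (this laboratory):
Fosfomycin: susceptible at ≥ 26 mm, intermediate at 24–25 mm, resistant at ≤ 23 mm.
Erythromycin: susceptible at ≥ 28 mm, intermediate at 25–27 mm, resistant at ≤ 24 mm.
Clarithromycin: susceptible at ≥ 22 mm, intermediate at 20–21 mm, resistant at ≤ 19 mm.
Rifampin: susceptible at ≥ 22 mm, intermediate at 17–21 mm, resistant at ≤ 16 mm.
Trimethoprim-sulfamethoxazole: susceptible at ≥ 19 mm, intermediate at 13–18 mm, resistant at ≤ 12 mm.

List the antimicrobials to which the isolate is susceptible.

trimethoprim-sulfamethoxazole

Erythromycin (24 mm) ≤ 24 mm — resistant
Rifampin (11 mm) ≤ 16 mm ⇒ resistant
Fosfomycin 19 mm: ≤ 23 mm — Resistant
Trimethoprim-sulfamethoxazole (20 mm) ≥ 19 mm — susceptible
Clarithromycin 20 mm: in 20–21 mm ⇒ intermediate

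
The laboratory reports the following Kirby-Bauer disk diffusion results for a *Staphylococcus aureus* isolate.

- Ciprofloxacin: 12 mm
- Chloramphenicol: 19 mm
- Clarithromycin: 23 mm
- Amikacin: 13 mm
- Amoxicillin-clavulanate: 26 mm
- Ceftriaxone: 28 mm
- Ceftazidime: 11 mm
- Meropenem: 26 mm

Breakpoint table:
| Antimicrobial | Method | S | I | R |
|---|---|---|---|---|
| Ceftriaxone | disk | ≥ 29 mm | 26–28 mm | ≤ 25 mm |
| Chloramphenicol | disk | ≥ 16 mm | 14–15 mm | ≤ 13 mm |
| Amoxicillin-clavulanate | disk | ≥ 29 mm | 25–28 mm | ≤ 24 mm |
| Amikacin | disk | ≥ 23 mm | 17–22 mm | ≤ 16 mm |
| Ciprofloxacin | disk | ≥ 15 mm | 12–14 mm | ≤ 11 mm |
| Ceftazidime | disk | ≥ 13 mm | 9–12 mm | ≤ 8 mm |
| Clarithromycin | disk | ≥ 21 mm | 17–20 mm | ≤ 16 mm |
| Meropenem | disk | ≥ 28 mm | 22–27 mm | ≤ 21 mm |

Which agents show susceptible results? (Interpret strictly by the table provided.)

chloramphenicol, clarithromycin

Ciprofloxacin: 12 mm is in 12–14 mm → intermediate
Chloramphenicol 19 mm: ≥ 16 mm → susceptible
Clarithromycin (23 mm) ≥ 21 mm — Susceptible
Amikacin 13 mm: ≤ 16 mm ⇒ Resistant
Amoxicillin-clavulanate: 26 mm is in 25–28 mm → intermediate
Ceftriaxone (28 mm) in 26–28 mm → intermediate
Ceftazidime (11 mm) in 9–12 mm — intermediate
Meropenem (26 mm) in 22–27 mm — I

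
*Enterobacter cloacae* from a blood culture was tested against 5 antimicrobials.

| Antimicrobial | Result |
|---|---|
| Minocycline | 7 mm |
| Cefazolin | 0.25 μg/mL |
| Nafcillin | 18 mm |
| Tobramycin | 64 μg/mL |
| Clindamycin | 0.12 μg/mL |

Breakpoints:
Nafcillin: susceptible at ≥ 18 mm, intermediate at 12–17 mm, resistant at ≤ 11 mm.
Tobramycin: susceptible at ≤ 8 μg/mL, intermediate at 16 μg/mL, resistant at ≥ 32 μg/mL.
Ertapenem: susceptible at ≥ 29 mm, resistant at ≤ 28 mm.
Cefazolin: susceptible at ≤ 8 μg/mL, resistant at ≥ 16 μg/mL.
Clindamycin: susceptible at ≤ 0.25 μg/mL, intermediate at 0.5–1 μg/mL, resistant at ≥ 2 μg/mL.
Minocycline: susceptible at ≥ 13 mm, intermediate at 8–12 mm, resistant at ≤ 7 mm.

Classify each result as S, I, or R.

R, S, S, R, S

Minocycline: 7 mm is ≤ 7 mm → Resistant
Cefazolin: 0.25 μg/mL is ≤ 8 μg/mL → susceptible
Nafcillin 18 mm: ≥ 18 mm — Susceptible
Tobramycin (64 μg/mL) ≥ 32 μg/mL → Resistant
Clindamycin: 0.12 μg/mL is ≤ 0.25 μg/mL — S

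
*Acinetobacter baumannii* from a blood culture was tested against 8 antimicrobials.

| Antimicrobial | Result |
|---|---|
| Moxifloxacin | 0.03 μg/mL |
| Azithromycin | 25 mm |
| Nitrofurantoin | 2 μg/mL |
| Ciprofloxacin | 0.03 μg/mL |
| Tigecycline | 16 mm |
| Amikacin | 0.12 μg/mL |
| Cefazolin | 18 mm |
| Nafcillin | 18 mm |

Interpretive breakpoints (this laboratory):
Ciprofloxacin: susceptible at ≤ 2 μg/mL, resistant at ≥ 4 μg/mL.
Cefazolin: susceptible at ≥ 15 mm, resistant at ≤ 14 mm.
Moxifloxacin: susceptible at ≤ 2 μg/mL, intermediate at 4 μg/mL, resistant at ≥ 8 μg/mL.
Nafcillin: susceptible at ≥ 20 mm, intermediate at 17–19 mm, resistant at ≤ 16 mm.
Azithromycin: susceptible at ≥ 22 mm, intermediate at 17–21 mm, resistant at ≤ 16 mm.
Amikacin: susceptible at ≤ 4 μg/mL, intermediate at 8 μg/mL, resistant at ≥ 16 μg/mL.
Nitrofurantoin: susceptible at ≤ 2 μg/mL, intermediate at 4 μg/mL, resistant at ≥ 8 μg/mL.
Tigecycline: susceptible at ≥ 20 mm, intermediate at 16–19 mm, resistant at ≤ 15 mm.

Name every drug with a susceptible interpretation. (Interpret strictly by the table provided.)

Moxifloxacin (0.03 μg/mL) ≤ 2 μg/mL → S
Azithromycin 25 mm: ≥ 22 mm — susceptible
Nitrofurantoin: 2 μg/mL is ≤ 2 μg/mL → susceptible
Ciprofloxacin (0.03 μg/mL) ≤ 2 μg/mL → S
Tigecycline 16 mm: in 16–19 mm → Intermediate
Amikacin 0.12 μg/mL: ≤ 4 μg/mL — S
Cefazolin 18 mm: ≥ 15 mm — S
Nafcillin 18 mm: in 17–19 mm ⇒ Intermediate

moxifloxacin, azithromycin, nitrofurantoin, ciprofloxacin, amikacin, cefazolin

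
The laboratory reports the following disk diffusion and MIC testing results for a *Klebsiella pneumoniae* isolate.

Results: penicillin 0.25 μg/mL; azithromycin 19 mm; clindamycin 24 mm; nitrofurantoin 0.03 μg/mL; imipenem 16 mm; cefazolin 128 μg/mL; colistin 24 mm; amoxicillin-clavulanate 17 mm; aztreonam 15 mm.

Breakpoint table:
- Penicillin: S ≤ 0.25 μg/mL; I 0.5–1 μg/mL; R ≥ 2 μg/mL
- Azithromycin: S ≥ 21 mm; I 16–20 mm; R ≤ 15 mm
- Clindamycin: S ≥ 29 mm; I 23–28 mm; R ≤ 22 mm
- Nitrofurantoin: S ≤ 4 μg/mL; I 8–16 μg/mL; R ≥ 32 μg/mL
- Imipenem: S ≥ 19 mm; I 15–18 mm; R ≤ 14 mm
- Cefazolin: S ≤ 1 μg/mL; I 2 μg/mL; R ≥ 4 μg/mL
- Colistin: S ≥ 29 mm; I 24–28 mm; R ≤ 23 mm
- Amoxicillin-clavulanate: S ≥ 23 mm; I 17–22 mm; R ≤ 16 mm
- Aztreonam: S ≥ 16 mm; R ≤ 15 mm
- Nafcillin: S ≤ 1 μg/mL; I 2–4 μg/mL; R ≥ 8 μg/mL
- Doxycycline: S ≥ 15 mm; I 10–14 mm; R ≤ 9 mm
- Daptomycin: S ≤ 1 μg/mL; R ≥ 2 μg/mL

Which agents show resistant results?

cefazolin, aztreonam

Penicillin 0.25 μg/mL: ≤ 0.25 μg/mL ⇒ S
Azithromycin 19 mm: in 16–20 mm ⇒ Intermediate
Clindamycin: 24 mm is in 23–28 mm — Intermediate
Nitrofurantoin 0.03 μg/mL: ≤ 4 μg/mL — S
Imipenem: 16 mm is in 15–18 mm ⇒ I
Cefazolin 128 μg/mL: ≥ 4 μg/mL ⇒ resistant
Colistin (24 mm) in 24–28 mm ⇒ I
Amoxicillin-clavulanate: 17 mm is in 17–22 mm ⇒ intermediate
Aztreonam 15 mm: ≤ 15 mm — resistant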